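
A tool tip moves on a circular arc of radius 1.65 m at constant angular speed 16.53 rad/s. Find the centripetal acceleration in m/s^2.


a_c = omega^2 * r = 16.53^2 * 1.65 = 450.8475

450.8475 m/s^2


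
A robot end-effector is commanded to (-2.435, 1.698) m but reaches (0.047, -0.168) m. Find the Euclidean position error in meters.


dx = 0.047 - (-2.435) = 2.4820, dy = -0.168 - (1.698) = -1.8660
err = sqrt(6.160324 + 3.481956) = 3.1052

3.1052 m


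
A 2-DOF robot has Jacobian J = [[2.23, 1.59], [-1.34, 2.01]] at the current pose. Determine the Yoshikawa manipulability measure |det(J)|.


det(J) = 2.23*2.01 - (1.59)*(-1.34) = 6.6129
|det(J)| = 6.6129

6.6129


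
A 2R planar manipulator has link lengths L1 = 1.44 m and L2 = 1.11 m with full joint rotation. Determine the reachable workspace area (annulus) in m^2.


r_max = L1 + L2 = 2.5500, r_min = |L1 - L2| = 0.3300
A = pi*(r_max^2 - r_min^2) = pi*(6.5025 - 0.1089) = 20.0861

20.0861 m^2


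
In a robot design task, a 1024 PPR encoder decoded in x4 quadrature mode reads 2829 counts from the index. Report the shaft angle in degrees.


angle = counts * 360 / (PPR*4) = 2829 * 360 / 4096 = 248.6426

248.6426 degrees


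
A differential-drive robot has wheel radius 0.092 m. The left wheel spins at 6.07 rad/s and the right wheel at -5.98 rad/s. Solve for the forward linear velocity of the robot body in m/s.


v = r*(wR + wL)/2 = 0.092*(-5.98 + 6.07)/2 = 0.0041

0.0041 m/s


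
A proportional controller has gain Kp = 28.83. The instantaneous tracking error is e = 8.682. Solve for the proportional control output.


u_P = Kp * e = 28.83 * 8.682 = 250.3021

250.3021


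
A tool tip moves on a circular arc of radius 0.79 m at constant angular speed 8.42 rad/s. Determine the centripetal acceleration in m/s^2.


a_c = omega^2 * r = 8.42^2 * 0.79 = 56.0082

56.0082 m/s^2


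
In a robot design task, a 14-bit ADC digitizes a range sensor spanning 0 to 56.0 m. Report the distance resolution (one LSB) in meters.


res = range / 2^n = 56.0/2^14 = 56.0/16384 = 0.0034

0.0034 m


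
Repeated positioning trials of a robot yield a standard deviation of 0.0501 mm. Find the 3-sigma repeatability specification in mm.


repeatability = 3*sigma = 3*0.0501 = 0.1503

0.1503 mm


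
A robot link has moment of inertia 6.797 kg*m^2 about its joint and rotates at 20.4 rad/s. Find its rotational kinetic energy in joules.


KE = (1/2)*I*omega^2 = 0.5*6.797*20.4^2 = 1414.3198

1414.3198 J


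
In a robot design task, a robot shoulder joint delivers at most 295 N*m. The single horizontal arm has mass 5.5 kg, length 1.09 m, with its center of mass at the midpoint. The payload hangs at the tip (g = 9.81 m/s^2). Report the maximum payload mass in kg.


tau_arm = m_arm*g*(L/2) = 5.5*9.81*1.09/2 = 29.4055 N*m
tau_payload = tau_max - tau_arm = 295 - 29.4055 = 265.5945
m_payload = tau_payload / (g*L) = 265.5945 / (9.81*1.09) = 24.8384

24.8384 kg


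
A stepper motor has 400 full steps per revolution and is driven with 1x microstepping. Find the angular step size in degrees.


step = 360/(400*1) = 360/400 = 0.9000

0.9000 degrees


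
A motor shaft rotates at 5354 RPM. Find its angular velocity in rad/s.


omega = 5354 * 2*pi/60 = 560.6696

560.6696 rad/s


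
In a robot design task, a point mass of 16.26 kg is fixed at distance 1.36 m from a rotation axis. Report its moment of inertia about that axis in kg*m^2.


I = m*r^2 = 16.26*1.36^2 = 30.0745

30.0745 kg*m^2


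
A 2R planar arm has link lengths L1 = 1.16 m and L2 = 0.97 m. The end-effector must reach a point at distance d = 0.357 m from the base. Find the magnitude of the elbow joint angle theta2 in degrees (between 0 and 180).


cos(th2) = (d^2 - L1^2 - L2^2)/(2*L1*L2) = (0.357^2 - 1.16^2 - 0.97^2)/(2*1.16*0.97) = -0.95940766
th2 = acos(-0.95940766) = 163.6190 deg

163.6190 degrees


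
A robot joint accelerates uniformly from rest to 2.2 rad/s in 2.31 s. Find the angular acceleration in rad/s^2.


alpha = delta_omega / t = 2.2 / 2.31 = 0.9524

0.9524 rad/s^2


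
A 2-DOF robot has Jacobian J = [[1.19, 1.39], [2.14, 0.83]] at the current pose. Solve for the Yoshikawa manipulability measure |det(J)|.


det(J) = 1.19*0.83 - (1.39)*(2.14) = -1.9869
|det(J)| = 1.9869

1.9869


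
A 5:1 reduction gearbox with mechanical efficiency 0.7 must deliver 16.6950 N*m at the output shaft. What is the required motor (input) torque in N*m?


tau_in = tau_out / (N * eta) = 16.6950 / (5 * 0.7) = 4.7700

4.7700 N*m


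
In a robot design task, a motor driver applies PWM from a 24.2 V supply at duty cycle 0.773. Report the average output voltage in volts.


V_avg = V_supply * D = 24.2*0.773 = 18.7066

18.7066 V


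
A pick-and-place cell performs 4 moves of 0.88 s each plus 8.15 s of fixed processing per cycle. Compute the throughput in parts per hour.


T_cycle = 4*0.88 + 8.15 = 11.6700 s
rate = 3600/T = 308.4833

308.4833 parts/hour


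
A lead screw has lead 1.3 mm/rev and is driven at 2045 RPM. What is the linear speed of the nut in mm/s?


v = lead * (RPM/60) = 1.3*2045/60 = 44.3083

44.3083 mm/s


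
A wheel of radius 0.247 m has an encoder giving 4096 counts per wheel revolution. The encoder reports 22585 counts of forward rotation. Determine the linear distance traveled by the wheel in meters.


revs = 22585/4096 = 5.513916
d = revs * 2*pi*r = 5.513916 * 2*pi*0.247 = 8.5573

8.5573 m


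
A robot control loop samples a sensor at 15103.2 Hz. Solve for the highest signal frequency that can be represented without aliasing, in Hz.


f_max = f_s/2 = 15103.2/2 = 7551.6000

7551.6000 Hz


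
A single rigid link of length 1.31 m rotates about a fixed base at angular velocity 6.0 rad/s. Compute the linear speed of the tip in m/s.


v = L*omega = 1.31 * 6.0 = 7.8600

7.8600 m/s


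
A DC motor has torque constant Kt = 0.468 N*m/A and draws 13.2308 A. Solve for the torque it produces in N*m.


tau = Kt * I = 0.468*13.2308 = 6.1920

6.1920 N*m


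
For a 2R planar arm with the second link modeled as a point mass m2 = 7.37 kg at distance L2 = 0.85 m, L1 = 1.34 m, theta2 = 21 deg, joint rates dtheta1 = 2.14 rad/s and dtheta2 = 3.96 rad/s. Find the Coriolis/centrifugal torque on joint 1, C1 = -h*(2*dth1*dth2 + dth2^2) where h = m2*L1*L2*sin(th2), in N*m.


h = m2*L1*L2*sin(th2) = 7.37*1.34*0.85*sin(21 deg) = 3.008295
C1 = -h*(2*2.14*3.96 + 3.96^2) = -3.008295*32.6304 = -98.1619

-98.1619 N*m


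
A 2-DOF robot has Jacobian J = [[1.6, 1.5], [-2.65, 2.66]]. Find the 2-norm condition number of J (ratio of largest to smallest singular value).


JJ^T eigenvalues: trace(JJ^T) = 18.9081, det(JJ^T) = det(J)^2 = 67.74936100
s_max^2 = (18.9081 + sqrt(86.51880161))/2 = 14.10482417
s_min^2 = (18.9081 - sqrt(86.51880161))/2 = 4.80327583
kappa = s_max/s_min = sqrt(14.10482417/4.80327583) = 1.7136

1.7136


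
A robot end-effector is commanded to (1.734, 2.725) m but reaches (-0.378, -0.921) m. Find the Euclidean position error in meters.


dx = -0.378 - (1.734) = -2.1120, dy = -0.921 - (2.725) = -3.6460
err = sqrt(4.460544 + 13.293316) = 4.2135

4.2135 m


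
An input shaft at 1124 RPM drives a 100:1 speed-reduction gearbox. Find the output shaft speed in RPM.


omega_out = omega_in / N = 1124 / 100 = 11.2400

11.2400 RPM


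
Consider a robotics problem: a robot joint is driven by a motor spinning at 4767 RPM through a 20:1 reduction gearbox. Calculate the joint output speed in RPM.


omega_joint = omega_motor / N = 4767 / 20 = 238.3500

238.3500 RPM


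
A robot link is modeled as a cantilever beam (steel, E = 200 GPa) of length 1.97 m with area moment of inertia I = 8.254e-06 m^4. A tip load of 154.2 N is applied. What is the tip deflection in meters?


delta = F*L^3/(3*E*I) = 154.2*1.97^3/(3*2.000e+11*8.254e-06)
      = 1178.9165166/4952400 = 2.3805e-04

2.3805e-04 m


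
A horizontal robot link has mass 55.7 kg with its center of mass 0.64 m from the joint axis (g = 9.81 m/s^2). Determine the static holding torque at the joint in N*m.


tau = m*g*L = 55.7 * 9.81 * 0.64 = 349.7069

349.7069 N*m


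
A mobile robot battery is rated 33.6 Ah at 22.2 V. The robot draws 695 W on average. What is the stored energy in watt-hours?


E = capacity * V = 33.6*22.2 = 745.9200

745.9200 Wh


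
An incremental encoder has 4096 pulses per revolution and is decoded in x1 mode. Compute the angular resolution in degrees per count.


resolution = 360 / (PPR * 1) = 360 / 4096 = 0.0879

0.0879 degrees


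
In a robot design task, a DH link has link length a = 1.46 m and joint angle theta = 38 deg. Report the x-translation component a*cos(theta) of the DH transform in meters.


a*cos(theta) = 1.46*cos(38 deg) = 1.1505

1.1505 m


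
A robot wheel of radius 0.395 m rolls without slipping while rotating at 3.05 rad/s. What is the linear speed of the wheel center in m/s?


v = omega * r = 3.05 * 0.395 = 1.2047

1.2047 m/s


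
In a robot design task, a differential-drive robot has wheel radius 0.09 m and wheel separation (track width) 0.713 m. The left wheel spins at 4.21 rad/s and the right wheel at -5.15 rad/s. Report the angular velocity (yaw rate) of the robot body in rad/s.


omega = r*(wR - wL)/L = 0.09*(-5.15 - (4.21))/0.713 = -1.1815

-1.1815 rad/s


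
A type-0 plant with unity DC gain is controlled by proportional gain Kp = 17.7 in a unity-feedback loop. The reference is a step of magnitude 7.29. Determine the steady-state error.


e_ss = R/(1 + Kp) = 7.29/(1 + 17.7) = 7.29/18.7000 = 0.3898

0.3898


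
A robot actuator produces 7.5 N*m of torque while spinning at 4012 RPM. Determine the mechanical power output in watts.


omega = 4012 * 2*pi/60 = 420.135658 rad/s
P = tau * omega = 7.5 * 420.135658 = 3151.0174

3151.0174 W


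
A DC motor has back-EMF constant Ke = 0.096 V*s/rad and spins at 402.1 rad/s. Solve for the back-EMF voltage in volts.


V_emf = Ke * omega = 0.096*402.1 = 38.6016

38.6016 V


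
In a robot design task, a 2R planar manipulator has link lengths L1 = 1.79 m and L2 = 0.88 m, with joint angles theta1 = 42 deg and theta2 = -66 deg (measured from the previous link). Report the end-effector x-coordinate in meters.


x = L1*cos(th1) + L2*cos(th1+th2) = 1.79*cos(42 deg) + 0.88*cos(-24 deg) = 2.1341

2.1341 m


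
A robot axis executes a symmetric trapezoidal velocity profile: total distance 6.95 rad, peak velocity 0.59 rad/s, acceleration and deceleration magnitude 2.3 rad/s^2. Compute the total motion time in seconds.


t_acc = v/a = 0.59/2.3 = 0.256522 s
d_acc = v^2/(2a) = 0.075674 rad (each ramp)
d_cruise = 6.95 - 2*0.075674 = 6.798652 rad
t_cruise = 6.798652/0.59 = 11.523139 s
t_total = 2*0.256522 + 11.523139 = 12.0362

12.0362 s


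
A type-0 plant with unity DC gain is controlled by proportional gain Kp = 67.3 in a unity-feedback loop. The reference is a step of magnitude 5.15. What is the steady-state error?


e_ss = R/(1 + Kp) = 5.15/(1 + 67.3) = 5.15/68.3000 = 0.0754

0.0754


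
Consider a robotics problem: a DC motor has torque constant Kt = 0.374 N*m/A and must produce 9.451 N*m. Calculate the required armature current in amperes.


I = tau / Kt = 9.451/0.374 = 25.2701

25.2701 A


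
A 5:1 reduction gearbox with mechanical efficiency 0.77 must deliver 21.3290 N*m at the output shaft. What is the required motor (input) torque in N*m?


tau_in = tau_out / (N * eta) = 21.3290 / (5 * 0.77) = 5.5400

5.5400 N*m


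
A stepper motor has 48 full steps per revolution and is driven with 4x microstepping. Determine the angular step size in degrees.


step = 360/(48*4) = 360/192 = 1.8750

1.8750 degrees


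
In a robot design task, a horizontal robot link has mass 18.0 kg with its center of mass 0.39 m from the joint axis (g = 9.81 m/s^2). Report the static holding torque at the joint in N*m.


tau = m*g*L = 18.0 * 9.81 * 0.39 = 68.8662

68.8662 N*m


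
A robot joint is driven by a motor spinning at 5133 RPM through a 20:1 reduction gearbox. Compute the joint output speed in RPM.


omega_joint = omega_motor / N = 5133 / 20 = 256.6500

256.6500 RPM


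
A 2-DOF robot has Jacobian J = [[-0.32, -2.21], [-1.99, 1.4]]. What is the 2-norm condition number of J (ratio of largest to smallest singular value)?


JJ^T eigenvalues: trace(JJ^T) = 10.9066, det(JJ^T) = det(J)^2 = 23.48274681
s_max^2 = (10.9066 + sqrt(25.02293632))/2 = 7.95444655
s_min^2 = (10.9066 - sqrt(25.02293632))/2 = 2.95215345
kappa = s_max/s_min = sqrt(7.95444655/2.95215345) = 1.6415

1.6415


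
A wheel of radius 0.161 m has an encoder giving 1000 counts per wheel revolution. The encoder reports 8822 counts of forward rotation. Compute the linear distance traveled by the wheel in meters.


revs = 8822/1000 = 8.822000
d = revs * 2*pi*r = 8.822000 * 2*pi*0.161 = 8.9243

8.9243 m


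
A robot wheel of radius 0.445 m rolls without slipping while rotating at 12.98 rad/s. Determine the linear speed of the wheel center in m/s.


v = omega * r = 12.98 * 0.445 = 5.7761

5.7761 m/s


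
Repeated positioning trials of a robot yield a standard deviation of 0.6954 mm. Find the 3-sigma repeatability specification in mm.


repeatability = 3*sigma = 3*0.6954 = 2.0862

2.0862 mm


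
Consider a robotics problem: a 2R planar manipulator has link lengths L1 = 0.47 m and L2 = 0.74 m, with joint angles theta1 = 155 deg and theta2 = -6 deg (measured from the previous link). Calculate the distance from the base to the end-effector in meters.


x = L1*cos(th1) + L2*cos(th1+th2) = -1.060268
y = L1*sin(th1) + L2*sin(th1+th2) = 0.579759
d = sqrt(x^2 + y^2) = sqrt(1.124168 + 0.336120) = 1.2084

1.2084 m


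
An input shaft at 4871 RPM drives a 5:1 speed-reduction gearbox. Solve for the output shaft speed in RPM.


omega_out = omega_in / N = 4871 / 5 = 974.2000

974.2000 RPM


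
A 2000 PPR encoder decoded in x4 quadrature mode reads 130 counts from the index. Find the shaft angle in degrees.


angle = counts * 360 / (PPR*4) = 130 * 360 / 8000 = 5.8500

5.8500 degrees


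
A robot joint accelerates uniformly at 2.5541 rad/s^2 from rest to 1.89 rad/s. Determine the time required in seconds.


t = delta_omega / alpha = 1.89 / 2.5541 = 0.7400

0.7400 s


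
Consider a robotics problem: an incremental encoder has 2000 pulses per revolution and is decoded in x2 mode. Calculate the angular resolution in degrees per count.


resolution = 360 / (PPR * 2) = 360 / 4000 = 0.0900

0.0900 degrees


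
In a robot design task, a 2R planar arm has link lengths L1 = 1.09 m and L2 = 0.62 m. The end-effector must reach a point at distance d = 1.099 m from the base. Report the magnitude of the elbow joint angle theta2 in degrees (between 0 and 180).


cos(th2) = (d^2 - L1^2 - L2^2)/(2*L1*L2) = (1.099^2 - 1.09^2 - 0.62^2)/(2*1.09*0.62) = -0.26982761
th2 = acos(-0.26982761) = 105.6540 deg

105.6540 degrees


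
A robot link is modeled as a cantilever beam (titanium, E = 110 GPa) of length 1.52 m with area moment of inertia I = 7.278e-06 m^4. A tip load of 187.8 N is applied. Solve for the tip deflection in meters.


delta = F*L^3/(3*E*I) = 187.8*1.52^3/(3*1.100e+11*7.278e-06)
      = 659.5175424/2401740 = 2.7460e-04

2.7460e-04 m


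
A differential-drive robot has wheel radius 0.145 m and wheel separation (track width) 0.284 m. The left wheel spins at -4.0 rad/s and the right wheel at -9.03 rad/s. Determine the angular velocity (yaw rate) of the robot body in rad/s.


omega = r*(wR - wL)/L = 0.145*(-9.03 - (-4.0))/0.284 = -2.5681

-2.5681 rad/s


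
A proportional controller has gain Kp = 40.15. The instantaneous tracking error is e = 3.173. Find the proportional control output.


u_P = Kp * e = 40.15 * 3.173 = 127.3959

127.3959


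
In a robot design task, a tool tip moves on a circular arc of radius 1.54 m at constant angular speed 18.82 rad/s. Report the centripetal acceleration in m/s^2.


a_c = omega^2 * r = 18.82^2 * 1.54 = 545.4563

545.4563 m/s^2


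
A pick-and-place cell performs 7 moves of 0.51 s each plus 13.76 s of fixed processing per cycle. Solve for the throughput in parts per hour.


T_cycle = 7*0.51 + 13.76 = 17.3300 s
rate = 3600/T = 207.7323

207.7323 parts/hour


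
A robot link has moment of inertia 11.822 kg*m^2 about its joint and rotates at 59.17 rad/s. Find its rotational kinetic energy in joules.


KE = (1/2)*I*omega^2 = 0.5*11.822*59.17^2 = 20694.9365

20694.9365 J


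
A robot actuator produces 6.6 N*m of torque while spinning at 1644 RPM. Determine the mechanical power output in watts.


omega = 1644 * 2*pi/60 = 172.159277 rad/s
P = tau * omega = 6.6 * 172.159277 = 1136.2512

1136.2512 W


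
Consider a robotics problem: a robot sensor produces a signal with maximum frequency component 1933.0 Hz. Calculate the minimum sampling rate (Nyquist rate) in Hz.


f_s,min = 2*f_max = 2*1933.0 = 3866.0000

3866.0000 Hz


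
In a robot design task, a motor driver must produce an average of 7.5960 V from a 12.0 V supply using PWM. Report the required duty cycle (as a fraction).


D = V_avg/V_supply = 7.5960/12.0 = 0.6330

0.6330


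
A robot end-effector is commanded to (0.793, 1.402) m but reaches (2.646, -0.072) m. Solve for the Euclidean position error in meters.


dx = 2.646 - (0.793) = 1.8530, dy = -0.072 - (1.402) = -1.4740
err = sqrt(3.433609 + 2.172676) = 2.3678

2.3678 m


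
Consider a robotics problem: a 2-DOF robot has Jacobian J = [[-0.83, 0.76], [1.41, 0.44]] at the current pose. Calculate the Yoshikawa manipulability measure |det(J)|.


det(J) = -0.83*0.44 - (0.76)*(1.41) = -1.4368
|det(J)| = 1.4368

1.4368


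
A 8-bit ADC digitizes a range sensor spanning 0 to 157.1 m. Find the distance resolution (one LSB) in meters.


res = range / 2^n = 157.1/2^8 = 157.1/256 = 0.6137

0.6137 m


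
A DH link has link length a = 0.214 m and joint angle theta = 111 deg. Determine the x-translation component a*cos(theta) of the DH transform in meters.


a*cos(theta) = 0.214*cos(111 deg) = -0.0767

-0.0767 m


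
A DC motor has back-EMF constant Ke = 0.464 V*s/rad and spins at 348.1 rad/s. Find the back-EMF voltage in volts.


V_emf = Ke * omega = 0.464*348.1 = 161.5184

161.5184 V


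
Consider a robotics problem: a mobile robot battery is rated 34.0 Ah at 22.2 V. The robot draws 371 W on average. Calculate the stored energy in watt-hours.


E = capacity * V = 34.0*22.2 = 754.8000

754.8000 Wh


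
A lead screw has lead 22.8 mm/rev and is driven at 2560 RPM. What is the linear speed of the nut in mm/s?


v = lead * (RPM/60) = 22.8*2560/60 = 972.8000

972.8000 mm/s


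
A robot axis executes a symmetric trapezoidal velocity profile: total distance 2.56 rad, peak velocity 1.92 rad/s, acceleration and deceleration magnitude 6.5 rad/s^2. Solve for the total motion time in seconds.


t_acc = v/a = 1.92/6.5 = 0.295385 s
d_acc = v^2/(2a) = 0.283569 rad (each ramp)
d_cruise = 2.56 - 2*0.283569 = 1.992862 rad
t_cruise = 1.992862/1.92 = 1.037949 s
t_total = 2*0.295385 + 1.037949 = 1.6287

1.6287 s


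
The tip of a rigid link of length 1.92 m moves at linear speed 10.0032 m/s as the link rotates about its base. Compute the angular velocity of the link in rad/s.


omega = v / L = 10.0032 / 1.92 = 5.2100

5.2100 rad/s


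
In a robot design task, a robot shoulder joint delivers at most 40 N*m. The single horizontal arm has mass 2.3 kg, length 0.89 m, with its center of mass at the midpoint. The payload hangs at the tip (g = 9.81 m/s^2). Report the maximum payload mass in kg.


tau_arm = m_arm*g*(L/2) = 2.3*9.81*0.89/2 = 10.0405 N*m
tau_payload = tau_max - tau_arm = 40 - 10.0405 = 29.9595
m_payload = tau_payload / (g*L) = 29.9595 / (9.81*0.89) = 3.4314

3.4314 kg


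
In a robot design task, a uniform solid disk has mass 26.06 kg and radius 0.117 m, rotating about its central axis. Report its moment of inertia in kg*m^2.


I = (1/2)*m*R^2 = 0.5*26.06*0.117^2 = 0.1784

0.1784 kg*m^2


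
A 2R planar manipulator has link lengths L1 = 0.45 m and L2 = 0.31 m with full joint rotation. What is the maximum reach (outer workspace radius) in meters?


r_max = L1 + L2 = 0.45 + 0.31 = 0.7600

0.7600 m


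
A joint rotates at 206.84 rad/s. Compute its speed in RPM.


RPM = 206.84 * 60/(2*pi) = 1975.1765

1975.1765 RPM


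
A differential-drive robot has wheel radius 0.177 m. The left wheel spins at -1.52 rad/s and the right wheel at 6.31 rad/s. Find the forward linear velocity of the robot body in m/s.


v = r*(wR + wL)/2 = 0.177*(6.31 + -1.52)/2 = 0.4239

0.4239 m/s


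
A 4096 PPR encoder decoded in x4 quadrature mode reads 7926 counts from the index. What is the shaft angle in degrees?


angle = counts * 360 / (PPR*4) = 7926 * 360 / 16384 = 174.1553

174.1553 degrees


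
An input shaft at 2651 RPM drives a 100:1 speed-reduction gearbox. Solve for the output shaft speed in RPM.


omega_out = omega_in / N = 2651 / 100 = 26.5100

26.5100 RPM


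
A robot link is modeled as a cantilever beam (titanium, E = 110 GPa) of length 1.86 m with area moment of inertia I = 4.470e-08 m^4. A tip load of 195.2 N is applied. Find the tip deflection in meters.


delta = F*L^3/(3*E*I) = 195.2*1.86^3/(3*1.100e+11*4.470e-08)
      = 1256.0838912/14751 = 0.0852

0.0852 m


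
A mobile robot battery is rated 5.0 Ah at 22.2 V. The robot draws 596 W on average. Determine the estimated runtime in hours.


E = 5.0*22.2 = 111.0000 Wh
t = E/P = 111.0000/596 = 0.1862

0.1862 hours


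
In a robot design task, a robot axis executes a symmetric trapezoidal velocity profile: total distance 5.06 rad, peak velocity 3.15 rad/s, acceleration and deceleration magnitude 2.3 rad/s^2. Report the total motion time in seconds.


t_acc = v/a = 3.15/2.3 = 1.369565 s
d_acc = v^2/(2a) = 2.157065 rad (each ramp)
d_cruise = 5.06 - 2*2.157065 = 0.745870 rad
t_cruise = 0.745870/3.15 = 0.236784 s
t_total = 2*1.369565 + 0.236784 = 2.9759

2.9759 s


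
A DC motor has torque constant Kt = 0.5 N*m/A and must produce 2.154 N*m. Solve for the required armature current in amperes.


I = tau / Kt = 2.154/0.5 = 4.3080

4.3080 A


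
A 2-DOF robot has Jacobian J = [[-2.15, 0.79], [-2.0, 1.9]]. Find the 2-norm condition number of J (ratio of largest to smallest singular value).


JJ^T eigenvalues: trace(JJ^T) = 12.8566, det(JJ^T) = det(J)^2 = 6.27502500
s_max^2 = (12.8566 + sqrt(140.19206356))/2 = 12.34843648
s_min^2 = (12.8566 - sqrt(140.19206356))/2 = 0.50816352
kappa = s_max/s_min = sqrt(12.34843648/0.50816352) = 4.9295

4.9295


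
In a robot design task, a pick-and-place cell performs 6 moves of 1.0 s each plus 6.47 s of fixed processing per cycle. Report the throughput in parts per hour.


T_cycle = 6*1.0 + 6.47 = 12.4700 s
rate = 3600/T = 288.6929

288.6929 parts/hour


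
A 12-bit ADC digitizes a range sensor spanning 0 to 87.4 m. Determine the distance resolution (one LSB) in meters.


res = range / 2^n = 87.4/2^12 = 87.4/4096 = 0.0213

0.0213 m


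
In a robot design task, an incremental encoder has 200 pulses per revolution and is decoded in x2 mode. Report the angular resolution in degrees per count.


resolution = 360 / (PPR * 2) = 360 / 400 = 0.9000

0.9000 degrees


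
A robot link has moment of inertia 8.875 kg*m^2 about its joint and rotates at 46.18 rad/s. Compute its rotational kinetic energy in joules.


KE = (1/2)*I*omega^2 = 0.5*8.875*46.18^2 = 9463.3788

9463.3788 J


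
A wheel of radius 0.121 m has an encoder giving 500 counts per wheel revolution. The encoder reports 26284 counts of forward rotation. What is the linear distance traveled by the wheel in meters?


revs = 26284/500 = 52.568000
d = revs * 2*pi*r = 52.568000 * 2*pi*0.121 = 39.9656

39.9656 m


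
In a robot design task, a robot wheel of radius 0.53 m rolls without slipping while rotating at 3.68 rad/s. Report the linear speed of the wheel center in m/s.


v = omega * r = 3.68 * 0.53 = 1.9504

1.9504 m/s


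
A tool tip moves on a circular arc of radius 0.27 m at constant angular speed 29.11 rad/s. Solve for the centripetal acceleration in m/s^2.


a_c = omega^2 * r = 29.11^2 * 0.27 = 228.7959

228.7959 m/s^2


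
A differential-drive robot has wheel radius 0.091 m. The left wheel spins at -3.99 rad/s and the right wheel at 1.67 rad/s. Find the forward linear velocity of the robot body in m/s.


v = r*(wR + wL)/2 = 0.091*(1.67 + -3.99)/2 = -0.1056

-0.1056 m/s


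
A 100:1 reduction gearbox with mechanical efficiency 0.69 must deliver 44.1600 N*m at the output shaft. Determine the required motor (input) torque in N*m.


tau_in = tau_out / (N * eta) = 44.1600 / (100 * 0.69) = 0.6400

0.6400 N*m


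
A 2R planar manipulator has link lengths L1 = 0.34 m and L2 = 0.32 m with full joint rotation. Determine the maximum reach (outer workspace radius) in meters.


r_max = L1 + L2 = 0.34 + 0.32 = 0.6600

0.6600 m


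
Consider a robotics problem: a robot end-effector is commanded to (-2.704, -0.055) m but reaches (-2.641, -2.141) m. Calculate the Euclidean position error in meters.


dx = -2.641 - (-2.704) = 0.0630, dy = -2.141 - (-0.055) = -2.0860
err = sqrt(0.003969 + 4.351396) = 2.0870

2.0870 m


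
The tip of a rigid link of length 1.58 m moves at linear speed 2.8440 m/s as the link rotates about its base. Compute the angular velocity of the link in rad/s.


omega = v / L = 2.8440 / 1.58 = 1.8000

1.8000 rad/s


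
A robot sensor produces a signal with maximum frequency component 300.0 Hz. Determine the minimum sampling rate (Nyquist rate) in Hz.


f_s,min = 2*f_max = 2*300.0 = 600.0000

600.0000 Hz


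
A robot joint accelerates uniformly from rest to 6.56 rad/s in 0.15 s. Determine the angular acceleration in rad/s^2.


alpha = delta_omega / t = 6.56 / 0.15 = 43.7333

43.7333 rad/s^2


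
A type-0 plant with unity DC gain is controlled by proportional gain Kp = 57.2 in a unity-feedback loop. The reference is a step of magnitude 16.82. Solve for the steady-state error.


e_ss = R/(1 + Kp) = 16.82/(1 + 57.2) = 16.82/58.2000 = 0.2890

0.2890


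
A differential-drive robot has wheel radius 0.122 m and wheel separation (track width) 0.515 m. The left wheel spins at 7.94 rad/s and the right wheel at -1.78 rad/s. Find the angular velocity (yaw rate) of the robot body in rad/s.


omega = r*(wR - wL)/L = 0.122*(-1.78 - (7.94))/0.515 = -2.3026

-2.3026 rad/s


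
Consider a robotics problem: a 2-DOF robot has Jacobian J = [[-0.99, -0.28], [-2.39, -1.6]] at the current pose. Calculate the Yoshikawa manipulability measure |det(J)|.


det(J) = -0.99*-1.6 - (-0.28)*(-2.39) = 0.9148
|det(J)| = 0.9148

0.9148


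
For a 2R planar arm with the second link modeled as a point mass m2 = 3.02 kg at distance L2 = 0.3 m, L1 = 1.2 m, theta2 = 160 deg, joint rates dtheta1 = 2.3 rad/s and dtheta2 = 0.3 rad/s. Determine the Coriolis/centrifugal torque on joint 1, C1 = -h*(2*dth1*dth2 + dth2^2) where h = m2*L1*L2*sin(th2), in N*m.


h = m2*L1*L2*sin(th2) = 3.02*1.2*0.3*sin(160 deg) = 0.371844
C1 = -h*(2*2.3*0.3 + 0.3^2) = -0.371844*1.4700 = -0.5466

-0.5466 N*m


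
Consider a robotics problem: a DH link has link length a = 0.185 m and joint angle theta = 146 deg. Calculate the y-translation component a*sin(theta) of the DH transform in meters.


a*sin(theta) = 0.185*sin(146 deg) = 0.1035

0.1035 m


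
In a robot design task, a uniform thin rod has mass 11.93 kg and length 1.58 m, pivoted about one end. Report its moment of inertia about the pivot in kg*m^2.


I = (1/3)*m*L^2 = (1/3)*11.93*1.58^2 = 9.9274

9.9274 kg*m^2


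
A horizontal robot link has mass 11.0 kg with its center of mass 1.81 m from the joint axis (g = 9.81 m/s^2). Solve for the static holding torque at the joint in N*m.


tau = m*g*L = 11.0 * 9.81 * 1.81 = 195.3171

195.3171 N*m


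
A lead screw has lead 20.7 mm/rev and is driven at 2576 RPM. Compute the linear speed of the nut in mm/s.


v = lead * (RPM/60) = 20.7*2576/60 = 888.7200

888.7200 mm/s


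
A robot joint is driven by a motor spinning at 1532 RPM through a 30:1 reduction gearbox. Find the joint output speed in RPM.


omega_joint = omega_motor / N = 1532 / 30 = 51.0667

51.0667 RPM


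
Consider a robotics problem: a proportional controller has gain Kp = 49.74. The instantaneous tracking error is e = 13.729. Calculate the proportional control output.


u_P = Kp * e = 49.74 * 13.729 = 682.8805

682.8805


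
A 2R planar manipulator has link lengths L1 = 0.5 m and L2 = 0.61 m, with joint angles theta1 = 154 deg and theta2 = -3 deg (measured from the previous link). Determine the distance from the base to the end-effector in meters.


x = L1*cos(th1) + L2*cos(th1+th2) = -0.982915
y = L1*sin(th1) + L2*sin(th1+th2) = 0.514919
d = sqrt(x^2 + y^2) = sqrt(0.966122 + 0.265142) = 1.1096

1.1096 m


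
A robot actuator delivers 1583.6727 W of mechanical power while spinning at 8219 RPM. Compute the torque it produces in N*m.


omega = 8219 * 2*pi/60 = 860.691667 rad/s
tau = P / omega = 1583.6727 / 860.691667 = 1.8400

1.8400 N*m


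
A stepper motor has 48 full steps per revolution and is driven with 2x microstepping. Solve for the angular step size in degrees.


step = 360/(48*2) = 360/96 = 3.7500

3.7500 degrees


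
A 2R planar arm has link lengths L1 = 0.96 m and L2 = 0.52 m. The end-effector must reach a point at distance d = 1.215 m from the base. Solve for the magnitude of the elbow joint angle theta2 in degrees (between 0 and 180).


cos(th2) = (d^2 - L1^2 - L2^2)/(2*L1*L2) = (1.215^2 - 0.96^2 - 0.52^2)/(2*0.96*0.52) = 0.28468049
th2 = acos(0.28468049) = 73.4602 deg

73.4602 degrees


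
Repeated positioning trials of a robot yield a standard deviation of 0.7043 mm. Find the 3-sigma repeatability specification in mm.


repeatability = 3*sigma = 3*0.7043 = 2.1129

2.1129 mm


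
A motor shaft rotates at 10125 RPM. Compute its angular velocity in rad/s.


omega = 10125 * 2*pi/60 = 1060.2875

1060.2875 rad/s


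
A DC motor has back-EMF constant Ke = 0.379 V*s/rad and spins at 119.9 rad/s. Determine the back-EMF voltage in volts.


V_emf = Ke * omega = 0.379*119.9 = 45.4421

45.4421 V


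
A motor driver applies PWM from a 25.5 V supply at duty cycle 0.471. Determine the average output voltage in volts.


V_avg = V_supply * D = 25.5*0.471 = 12.0105

12.0105 V


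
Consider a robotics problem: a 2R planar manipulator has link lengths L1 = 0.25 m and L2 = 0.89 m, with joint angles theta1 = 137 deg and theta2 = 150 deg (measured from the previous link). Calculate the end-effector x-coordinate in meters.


x = L1*cos(th1) + L2*cos(th1+th2) = 0.25*cos(137 deg) + 0.89*cos(287 deg) = 0.0774

0.0774 m


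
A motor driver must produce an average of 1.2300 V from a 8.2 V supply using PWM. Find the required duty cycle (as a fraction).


D = V_avg/V_supply = 1.2300/8.2 = 0.1500

0.1500


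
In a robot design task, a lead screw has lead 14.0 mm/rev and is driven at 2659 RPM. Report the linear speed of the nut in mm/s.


v = lead * (RPM/60) = 14.0*2659/60 = 620.4333

620.4333 mm/s


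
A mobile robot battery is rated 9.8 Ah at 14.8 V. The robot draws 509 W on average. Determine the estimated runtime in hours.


E = 9.8*14.8 = 145.0400 Wh
t = E/P = 145.0400/509 = 0.2850

0.2850 hours


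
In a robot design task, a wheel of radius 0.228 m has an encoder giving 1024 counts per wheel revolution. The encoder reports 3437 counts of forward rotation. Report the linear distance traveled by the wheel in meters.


revs = 3437/1024 = 3.356445
d = revs * 2*pi*r = 3.356445 * 2*pi*0.228 = 4.8083

4.8083 m


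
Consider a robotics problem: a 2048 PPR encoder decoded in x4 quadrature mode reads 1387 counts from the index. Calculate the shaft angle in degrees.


angle = counts * 360 / (PPR*4) = 1387 * 360 / 8192 = 60.9521

60.9521 degrees


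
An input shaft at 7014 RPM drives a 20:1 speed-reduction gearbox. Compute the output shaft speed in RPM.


omega_out = omega_in / N = 7014 / 20 = 350.7000

350.7000 RPM


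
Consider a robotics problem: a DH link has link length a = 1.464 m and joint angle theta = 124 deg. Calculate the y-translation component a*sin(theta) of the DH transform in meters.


a*sin(theta) = 1.464*sin(124 deg) = 1.2137

1.2137 m


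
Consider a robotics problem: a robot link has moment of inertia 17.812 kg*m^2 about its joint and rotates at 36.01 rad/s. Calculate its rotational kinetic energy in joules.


KE = (1/2)*I*omega^2 = 0.5*17.812*36.01^2 = 11548.5892

11548.5892 J


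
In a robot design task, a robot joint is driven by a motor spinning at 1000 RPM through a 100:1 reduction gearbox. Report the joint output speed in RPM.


omega_joint = omega_motor / N = 1000 / 100 = 10.0000

10.0000 RPM


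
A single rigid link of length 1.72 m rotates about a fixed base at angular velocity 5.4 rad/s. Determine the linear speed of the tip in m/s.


v = L*omega = 1.72 * 5.4 = 9.2880

9.2880 m/s


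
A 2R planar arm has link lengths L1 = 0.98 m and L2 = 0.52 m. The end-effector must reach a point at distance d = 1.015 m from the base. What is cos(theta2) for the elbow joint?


cos(th2) = (d^2 - L1^2 - L2^2)/(2*L1*L2) = (1.015^2 - 0.98^2 - 0.52^2)/(2*0.98*0.52) = -0.1968

-0.1968


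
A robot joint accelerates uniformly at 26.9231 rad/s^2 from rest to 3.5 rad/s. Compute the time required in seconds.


t = delta_omega / alpha = 3.5 / 26.9231 = 0.1300

0.1300 s


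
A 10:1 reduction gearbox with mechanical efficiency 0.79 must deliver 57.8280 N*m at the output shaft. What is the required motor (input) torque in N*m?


tau_in = tau_out / (N * eta) = 57.8280 / (10 * 0.79) = 7.3200

7.3200 N*m


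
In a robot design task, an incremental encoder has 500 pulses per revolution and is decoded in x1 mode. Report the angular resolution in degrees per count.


resolution = 360 / (PPR * 1) = 360 / 500 = 0.7200

0.7200 degrees


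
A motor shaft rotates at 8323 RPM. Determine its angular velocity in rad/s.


omega = 8323 * 2*pi/60 = 871.5825

871.5825 rad/s


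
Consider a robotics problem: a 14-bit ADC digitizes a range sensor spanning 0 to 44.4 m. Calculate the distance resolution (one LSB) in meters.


res = range / 2^n = 44.4/2^14 = 44.4/16384 = 0.0027

0.0027 m


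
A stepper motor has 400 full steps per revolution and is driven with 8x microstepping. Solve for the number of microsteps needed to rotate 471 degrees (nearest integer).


step_size = 360/(400*8) = 360/3200 = 0.112500 deg
n = 471/(360/3200) = 471*3200/360 = 4186.6667 -> 4187

4187 steps


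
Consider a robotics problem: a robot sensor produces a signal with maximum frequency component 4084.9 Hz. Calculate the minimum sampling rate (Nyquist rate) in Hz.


f_s,min = 2*f_max = 2*4084.9 = 8169.8000

8169.8000 Hz


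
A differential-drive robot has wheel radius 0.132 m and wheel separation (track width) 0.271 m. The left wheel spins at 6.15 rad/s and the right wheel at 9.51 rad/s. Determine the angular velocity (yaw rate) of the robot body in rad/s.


omega = r*(wR - wL)/L = 0.132*(9.51 - (6.15))/0.271 = 1.6366

1.6366 rad/s


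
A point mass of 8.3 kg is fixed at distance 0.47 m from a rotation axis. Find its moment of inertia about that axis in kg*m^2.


I = m*r^2 = 8.3*0.47^2 = 1.8335

1.8335 kg*m^2


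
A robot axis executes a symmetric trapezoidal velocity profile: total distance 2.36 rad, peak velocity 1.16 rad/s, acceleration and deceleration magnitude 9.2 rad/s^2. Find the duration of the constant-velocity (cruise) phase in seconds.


t_acc = v/a = 0.126087 s, d_acc = v^2/(2a) = 0.073130 rad each
d_cruise = 2.36 - 2*0.073130 = 2.213740 rad
t_cruise = d_cruise/v = 2.213740/1.16 = 1.9084

1.9084 s


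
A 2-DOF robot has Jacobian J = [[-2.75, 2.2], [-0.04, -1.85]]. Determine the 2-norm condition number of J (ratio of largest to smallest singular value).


JJ^T eigenvalues: trace(JJ^T) = 15.8266, det(JJ^T) = det(J)^2 = 26.78580025
s_max^2 = (15.8266 + sqrt(143.33806656))/2 = 13.89949384
s_min^2 = (15.8266 - sqrt(143.33806656))/2 = 1.92710616
kappa = s_max/s_min = sqrt(13.89949384/1.92710616) = 2.6856

2.6856


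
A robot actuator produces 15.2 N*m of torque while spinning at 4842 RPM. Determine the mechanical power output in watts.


omega = 4842 * 2*pi/60 = 507.053054 rad/s
P = tau * omega = 15.2 * 507.053054 = 7707.2064

7707.2064 W


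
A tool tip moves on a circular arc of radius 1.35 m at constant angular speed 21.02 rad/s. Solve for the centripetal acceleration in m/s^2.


a_c = omega^2 * r = 21.02^2 * 1.35 = 596.4845

596.4845 m/s^2


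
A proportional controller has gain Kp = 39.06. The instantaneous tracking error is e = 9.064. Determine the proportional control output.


u_P = Kp * e = 39.06 * 9.064 = 354.0398

354.0398


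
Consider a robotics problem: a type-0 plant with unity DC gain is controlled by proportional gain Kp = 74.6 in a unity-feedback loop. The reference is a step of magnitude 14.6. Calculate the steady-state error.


e_ss = R/(1 + Kp) = 14.6/(1 + 74.6) = 14.6/75.6000 = 0.1931

0.1931


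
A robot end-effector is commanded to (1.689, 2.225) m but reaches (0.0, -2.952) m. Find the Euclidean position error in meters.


dx = 0.0 - (1.689) = -1.6890, dy = -2.952 - (2.225) = -5.1770
err = sqrt(2.852721 + 26.801329) = 5.4456

5.4456 m


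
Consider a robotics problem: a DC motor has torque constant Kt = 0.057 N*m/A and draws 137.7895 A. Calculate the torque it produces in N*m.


tau = Kt * I = 0.057*137.7895 = 7.8540

7.8540 N*m


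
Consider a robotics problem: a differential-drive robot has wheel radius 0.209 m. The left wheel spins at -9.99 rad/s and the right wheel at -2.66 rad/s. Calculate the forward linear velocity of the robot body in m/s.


v = r*(wR + wL)/2 = 0.209*(-2.66 + -9.99)/2 = -1.3219

-1.3219 m/s


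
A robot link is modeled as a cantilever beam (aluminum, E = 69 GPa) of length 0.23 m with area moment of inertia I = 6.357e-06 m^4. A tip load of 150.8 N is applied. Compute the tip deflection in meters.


delta = F*L^3/(3*E*I) = 150.8*0.23^3/(3*6.900e+10*6.357e-06)
      = 1.8347836/1315899 = 1.3943e-06

1.3943e-06 m


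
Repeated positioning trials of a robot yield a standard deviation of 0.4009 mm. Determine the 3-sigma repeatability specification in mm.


repeatability = 3*sigma = 3*0.4009 = 1.2027

1.2027 mm


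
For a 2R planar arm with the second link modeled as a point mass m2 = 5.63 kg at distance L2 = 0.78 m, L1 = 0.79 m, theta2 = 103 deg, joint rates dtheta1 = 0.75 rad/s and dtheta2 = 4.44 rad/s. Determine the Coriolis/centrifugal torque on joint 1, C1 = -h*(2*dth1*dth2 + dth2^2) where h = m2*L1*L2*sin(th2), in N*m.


h = m2*L1*L2*sin(th2) = 5.63*0.79*0.78*sin(103 deg) = 3.380290
C1 = -h*(2*0.75*4.44 + 4.44^2) = -3.380290*26.3736 = -89.1504

-89.1504 N*m


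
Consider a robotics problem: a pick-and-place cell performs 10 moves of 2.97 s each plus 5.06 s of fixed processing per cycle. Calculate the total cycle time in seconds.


T = 10*2.97 + 5.06 = 34.7600

34.7600 s


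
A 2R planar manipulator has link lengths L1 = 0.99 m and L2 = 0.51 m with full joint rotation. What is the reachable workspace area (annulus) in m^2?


r_max = L1 + L2 = 1.5000, r_min = |L1 - L2| = 0.4800
A = pi*(r_max^2 - r_min^2) = pi*(2.2500 - 0.2304) = 6.3448

6.3448 m^2


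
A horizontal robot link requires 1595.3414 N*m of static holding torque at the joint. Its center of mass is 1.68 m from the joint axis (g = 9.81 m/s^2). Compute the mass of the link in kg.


m = tau / (g*L) = 1595.3414 / (9.81 * 1.68) = 96.8000

96.8000 kg


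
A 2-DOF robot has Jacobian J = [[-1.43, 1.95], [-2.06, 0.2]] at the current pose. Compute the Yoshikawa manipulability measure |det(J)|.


det(J) = -1.43*0.2 - (1.95)*(-2.06) = 3.7310
|det(J)| = 3.7310

3.7310
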